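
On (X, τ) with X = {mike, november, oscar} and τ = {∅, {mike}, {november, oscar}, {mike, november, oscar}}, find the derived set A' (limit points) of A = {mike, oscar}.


A' = {november}

For each x ∈ X, list the open sets U ∈ τ with x ∈ U, then check whether U ∩ (A ∖ {x}) ≠ ∅ for every such U.
  x = mike: open {mike} ∋ x has {mike} ∩ (A ∖ {mike}) = ∅, so x is NOT a limit point.
  x = november: opens ∋ x are {november, oscar}, {mike, november, oscar}; each meets A ∖ {november}, so x IS a limit point.
  x = oscar: open {november, oscar} ∋ x has {november, oscar} ∩ (A ∖ {oscar}) = ∅, so x is NOT a limit point.
Collecting: A' = {november}.


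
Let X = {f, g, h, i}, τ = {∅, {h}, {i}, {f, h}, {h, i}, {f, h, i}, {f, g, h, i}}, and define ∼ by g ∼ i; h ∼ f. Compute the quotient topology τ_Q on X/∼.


X/∼ = {[f=h], [g=i]}; |τ_Q| = 3.

Equivalence classes: [f=h], [g=i].
Quotient map π: X → X/∼ sends f ↦ [f=h], g ↦ [g=i], h ↦ [f=h], i ↦ [g=i].
For each subset V ⊆ X/∼, compute π^{-1}(V) ⊆ X and check whether π^{-1}(V) ∈ τ. V is open in τ_Q iff π^{-1}(V) ∈ τ.
  V = {}: π^{-1}(V) = ∅ ∈ τ ✓.
  V = {[f=h]}: π^{-1}(V) = {f, h} ∈ τ ✓.
  V = {[g=i]}: π^{-1}(V) = {g, i} ∉ τ ✗.
  V = {[f=h], [g=i]}: π^{-1}(V) = {f, g, h, i} ∈ τ ✓.
Open sets in the quotient: τ_Q = {{}, {[f=h]}, {[f=h], [g=i]}} (3 elements).


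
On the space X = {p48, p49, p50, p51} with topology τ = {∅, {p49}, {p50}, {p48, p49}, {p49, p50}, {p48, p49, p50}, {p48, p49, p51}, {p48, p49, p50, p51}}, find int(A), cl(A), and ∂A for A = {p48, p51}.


int(A) = ∅, cl(A) = {p48, p51}, ∂A = {p48, p51}.

Closed sets in (X, τ) are complements of opens:
  closed(X, τ) = {∅, {p50}, {p51}, {p48, p51}, {p50, p51}, {p48, p49, p51}, {p48, p50, p51}, {p48, p49, p50, p51}}.
int(A) = ⋃ {U ∈ τ : U ⊆ A}. Opens contained in A: ∅.
Taking the union of these: int(A) = ∅.
cl(A) = ⋂ {C closed : A ⊆ C}. Closed sets containing A: {p48, p51}, {p48, p49, p51}, {p48, p50, p51}, {p48, p49, p50, p51}.
Intersecting these: cl(A) = {p48, p51}.
∂A = cl(A) ∖ int(A) = {p48, p51} ∖ ∅ = {p48, p51}.


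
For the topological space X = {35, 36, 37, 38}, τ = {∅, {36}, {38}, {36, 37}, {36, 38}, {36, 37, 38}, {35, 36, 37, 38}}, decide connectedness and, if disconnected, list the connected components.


(X, τ) is connected.

Find clopen sets (U ∈ τ with X ∖ U ∈ τ):
  U = ∅, X ∖ U = {35, 36, 37, 38} — both open, so U is clopen.
  U = {35, 36, 37, 38}, X ∖ U = ∅ — both open, so U is clopen.
Only trivial clopens (∅ and X) exist, so (X, τ) is connected.
Compute connected components by grouping points that agree on all clopens:
  component: {35, 36, 37, 38}


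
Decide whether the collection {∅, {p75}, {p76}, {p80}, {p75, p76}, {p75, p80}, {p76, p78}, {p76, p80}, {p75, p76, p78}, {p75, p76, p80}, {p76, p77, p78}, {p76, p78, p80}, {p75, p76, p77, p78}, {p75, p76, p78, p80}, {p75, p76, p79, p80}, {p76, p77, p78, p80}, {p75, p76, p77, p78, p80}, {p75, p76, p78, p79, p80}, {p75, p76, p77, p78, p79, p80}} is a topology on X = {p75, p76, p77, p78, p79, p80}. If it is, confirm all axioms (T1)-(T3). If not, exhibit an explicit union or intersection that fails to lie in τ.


τ IS a topology on X.

Axiom (T1): ∅ ∈ τ? Yes; X ∈ τ? Yes.
Axiom (T2/T3): check pairwise unions and intersections of members of τ.
All pairwise intersections and unions checked — each lies in τ. Therefore τ satisfies (T1), (T2), (T3): it IS a topology on X.


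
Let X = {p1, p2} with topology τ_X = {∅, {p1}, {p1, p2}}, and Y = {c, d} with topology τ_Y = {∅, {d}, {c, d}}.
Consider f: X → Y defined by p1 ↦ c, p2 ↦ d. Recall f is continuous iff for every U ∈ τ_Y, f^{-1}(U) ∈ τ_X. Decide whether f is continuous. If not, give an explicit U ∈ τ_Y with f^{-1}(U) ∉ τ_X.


f is NOT continuous.

Compute f^{-1}(U) for each U ∈ τ_Y:
  U = ∅: f^{-1}(U) = ∅ ∈ τ_X ✓.
  U = {d}: f^{-1}(U) = {p2} ∉ τ_X ✗.
  U = {c, d}: f^{-1}(U) = {p1, p2} ∈ τ_X ✓.
Found U = {d} with f^{-1}(U) = {p2} not in τ_X. Therefore f is NOT continuous.


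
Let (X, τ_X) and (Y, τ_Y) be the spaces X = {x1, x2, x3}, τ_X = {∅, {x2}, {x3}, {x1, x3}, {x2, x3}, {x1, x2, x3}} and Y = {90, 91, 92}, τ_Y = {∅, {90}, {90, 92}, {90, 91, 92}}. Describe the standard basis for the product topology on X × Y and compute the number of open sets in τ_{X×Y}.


Basis B = {∅ × ∅, {x2} × {90}, {x3} × {90}, {x1, x3} × {90}, {x2} × {90, 92}, {x2, x3} × {90}, {x3} × {90, 92}, {x1, x2, x3} × {90}, {x2} × {90, 91, 92}, {x3} × {90, 91, 92}, {x1, x3} × {90, 92}, {x2, x3} × {90, 92}, {x1, x3} × {90, 91, 92}, {x1, x2, x3} × {90, 92}, {x2, x3} × {90, 91, 92}, {x1, x2, x3} × {90, 91, 92}}; |τ_{X×Y}| = 40.

Enumerate products U × V with U ∈ τ_X, V ∈ τ_Y (deduplicated):
  ∅ × ∅ = {} (∅)
  {x2} × {90} = {(x2,90)}
  {x3} × {90} = {(x3,90)}
  {x1, x3} × {90} = {(x1,90), (x3,90)}
  {x2} × {90, 92} = {(x2,90), (x2,92)}
  {x2, x3} × {90} = {(x2,90), (x3,90)}
  {x3} × {90, 92} = {(x3,90), (x3,92)}
  {x1, x2, x3} × {90} = {(x1,90), (x2,90), (x3,90)}
  {x2} × {90, 91, 92} = {(x2,90), (x2,91), (x2,92)}
  {x3} × {90, 91, 92} = {(x3,90), (x3,91), (x3,92)}
  {x1, x3} × {90, 92} = {(x1,90), (x1,92), (x3,90), (x3,92)}
  {x2, x3} × {90, 92} = {(x2,90), (x2,92), (x3,90), (x3,92)}
  {x1, x3} × {90, 91, 92} = {(x1,90), (x1,91), (x1,92), (x3,90), (x3,91), (x3,92)}
  {x1, x2, x3} × {90, 92} = {(x1,90), (x1,92), (x2,90), (x2,92), (x3,90), (x3,92)}
  {x2, x3} × {90, 91, 92} = {(x2,90), (x2,91), (x2,92), (x3,90), (x3,91), (x3,92)}
  {x1, x2, x3} × {90, 91, 92} = {(x1,90), (x1,91), (x1,92), (x2,90), (x2,91), (x2,92), (x3,90), (x3,91), (x3,92)}
These 16 distinct sets form the basis B.
Close under arbitrary unions to get τ_{X×Y}; counting gives |τ_{X×Y}| = 40.


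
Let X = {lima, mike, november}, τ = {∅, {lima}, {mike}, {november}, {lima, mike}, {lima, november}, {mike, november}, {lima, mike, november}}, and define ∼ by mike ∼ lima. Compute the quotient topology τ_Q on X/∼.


X/∼ = {[lima=mike], [november]}; |τ_Q| = 4.

Equivalence classes: [lima=mike], [november].
Quotient map π: X → X/∼ sends lima ↦ [lima=mike], mike ↦ [lima=mike], november ↦ [november].
For each subset V ⊆ X/∼, compute π^{-1}(V) ⊆ X and check whether π^{-1}(V) ∈ τ. V is open in τ_Q iff π^{-1}(V) ∈ τ.
  V = {}: π^{-1}(V) = ∅ ∈ τ ✓.
  V = {[lima=mike]}: π^{-1}(V) = {lima, mike} ∈ τ ✓.
  V = {[november]}: π^{-1}(V) = {november} ∈ τ ✓.
  V = {[lima=mike], [november]}: π^{-1}(V) = {lima, mike, november} ∈ τ ✓.
Open sets in the quotient: τ_Q = {{}, {[lima=mike]}, {[november]}, {[lima=mike], [november]}} (4 elements).


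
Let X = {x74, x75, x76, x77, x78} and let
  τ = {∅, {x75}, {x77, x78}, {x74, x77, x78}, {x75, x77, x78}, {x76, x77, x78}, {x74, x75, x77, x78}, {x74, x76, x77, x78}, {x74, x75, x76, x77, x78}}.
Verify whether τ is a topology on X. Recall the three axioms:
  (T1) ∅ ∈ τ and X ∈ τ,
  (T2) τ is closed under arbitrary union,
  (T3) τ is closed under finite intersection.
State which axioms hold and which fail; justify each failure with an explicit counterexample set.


τ is NOT a topology on X.

Axiom (T1): ∅ ∈ τ? Yes; X ∈ τ? Yes.
Axiom (T2/T3): check pairwise unions and intersections of members of τ.
Counterexample for (T2): {x75} ∪ {x76, x77, x78} = {x75, x76, x77, x78} ∉ τ. Therefore τ is NOT a topology.


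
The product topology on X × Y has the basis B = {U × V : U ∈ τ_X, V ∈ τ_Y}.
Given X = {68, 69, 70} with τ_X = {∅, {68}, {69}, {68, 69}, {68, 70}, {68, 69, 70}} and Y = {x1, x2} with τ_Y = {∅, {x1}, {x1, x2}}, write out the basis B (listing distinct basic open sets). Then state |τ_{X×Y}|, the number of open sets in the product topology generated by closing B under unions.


Basis B = {∅ × ∅, {68} × {x1}, {69} × {x1}, {68} × {x1, x2}, {68, 69} × {x1}, {68, 70} × {x1}, {69} × {x1, x2}, {68, 69, 70} × {x1}, {68, 69} × {x1, x2}, {68, 70} × {x1, x2}, {68, 69, 70} × {x1, x2}}; |τ_{X×Y}| = 18.

Enumerate products U × V with U ∈ τ_X, V ∈ τ_Y (deduplicated):
  ∅ × ∅ = {} (∅)
  {68} × {x1} = {(68,x1)}
  {69} × {x1} = {(69,x1)}
  {68} × {x1, x2} = {(68,x1), (68,x2)}
  {68, 69} × {x1} = {(68,x1), (69,x1)}
  {68, 70} × {x1} = {(68,x1), (70,x1)}
  {69} × {x1, x2} = {(69,x1), (69,x2)}
  {68, 69, 70} × {x1} = {(68,x1), (69,x1), (70,x1)}
  {68, 69} × {x1, x2} = {(68,x1), (68,x2), (69,x1), (69,x2)}
  {68, 70} × {x1, x2} = {(68,x1), (68,x2), (70,x1), (70,x2)}
  {68, 69, 70} × {x1, x2} = {(68,x1), (68,x2), (69,x1), (69,x2), (70,x1), (70,x2)}
These 11 distinct sets form the basis B.
Close under arbitrary unions to get τ_{X×Y}; counting gives |τ_{X×Y}| = 18.


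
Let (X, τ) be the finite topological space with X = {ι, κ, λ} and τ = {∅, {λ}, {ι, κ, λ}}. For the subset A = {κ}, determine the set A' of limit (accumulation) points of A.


A' = {ι}

For each x ∈ X, list the open sets U ∈ τ with x ∈ U, then check whether U ∩ (A ∖ {x}) ≠ ∅ for every such U.
  x = ι: opens ∋ x are {ι, κ, λ}; each meets A ∖ {ι}, so x IS a limit point.
  x = κ: open {ι, κ, λ} ∋ x has {ι, κ, λ} ∩ (A ∖ {κ}) = ∅, so x is NOT a limit point.
  x = λ: open {λ} ∋ x has {λ} ∩ (A ∖ {λ}) = ∅, so x is NOT a limit point.
Collecting: A' = {ι}.


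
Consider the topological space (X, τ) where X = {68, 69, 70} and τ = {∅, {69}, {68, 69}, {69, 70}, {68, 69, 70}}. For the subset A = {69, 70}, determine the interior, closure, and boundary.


int(A) = {69, 70}, cl(A) = {68, 69, 70}, ∂A = {68}.

Closed sets in (X, τ) are complements of opens:
  closed(X, τ) = {∅, {68}, {70}, {68, 70}, {68, 69, 70}}.
int(A) = ⋃ {U ∈ τ : U ⊆ A}. Opens contained in A: ∅, {69}, {69, 70}.
Taking the union of these: int(A) = {69, 70}.
cl(A) = ⋂ {C closed : A ⊆ C}. Closed sets containing A: {68, 69, 70}.
Intersecting these: cl(A) = {68, 69, 70}.
∂A = cl(A) ∖ int(A) = {68, 69, 70} ∖ {69, 70} = {68}.


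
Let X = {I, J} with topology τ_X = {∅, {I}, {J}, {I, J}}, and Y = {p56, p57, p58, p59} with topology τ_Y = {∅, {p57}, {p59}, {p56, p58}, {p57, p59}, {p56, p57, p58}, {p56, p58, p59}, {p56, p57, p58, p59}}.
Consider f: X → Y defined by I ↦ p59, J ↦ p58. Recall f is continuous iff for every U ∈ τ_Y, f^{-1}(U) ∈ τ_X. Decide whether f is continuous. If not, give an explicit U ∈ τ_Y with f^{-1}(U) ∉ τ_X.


f IS continuous.

Compute f^{-1}(U) for each U ∈ τ_Y:
  U = ∅: f^{-1}(U) = ∅ ∈ τ_X ✓.
  U = {p57}: f^{-1}(U) = ∅ ∈ τ_X ✓.
  U = {p59}: f^{-1}(U) = {I} ∈ τ_X ✓.
  U = {p56, p58}: f^{-1}(U) = {J} ∈ τ_X ✓.
  U = {p57, p59}: f^{-1}(U) = {I} ∈ τ_X ✓.
  U = {p56, p57, p58}: f^{-1}(U) = {J} ∈ τ_X ✓.
  U = {p56, p58, p59}: f^{-1}(U) = {I, J} ∈ τ_X ✓.
  U = {p56, p57, p58, p59}: f^{-1}(U) = {I, J} ∈ τ_X ✓.
Every preimage lies in τ_X, so f IS continuous.


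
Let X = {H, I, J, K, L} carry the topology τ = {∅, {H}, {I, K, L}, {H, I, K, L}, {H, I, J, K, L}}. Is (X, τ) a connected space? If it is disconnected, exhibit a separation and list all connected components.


(X, τ) is connected.

Find clopen sets (U ∈ τ with X ∖ U ∈ τ):
  U = ∅, X ∖ U = {H, I, J, K, L} — both open, so U is clopen.
  U = {H, I, J, K, L}, X ∖ U = ∅ — both open, so U is clopen.
Only trivial clopens (∅ and X) exist, so (X, τ) is connected.
Compute connected components by grouping points that agree on all clopens:
  component: {H, I, J, K, L}


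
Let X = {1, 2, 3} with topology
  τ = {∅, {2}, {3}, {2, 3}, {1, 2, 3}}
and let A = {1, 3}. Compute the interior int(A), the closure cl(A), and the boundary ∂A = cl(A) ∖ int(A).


int(A) = {3}, cl(A) = {1, 3}, ∂A = {1}.

Closed sets in (X, τ) are complements of opens:
  closed(X, τ) = {∅, {1}, {1, 2}, {1, 3}, {1, 2, 3}}.
int(A) = ⋃ {U ∈ τ : U ⊆ A}. Opens contained in A: ∅, {3}.
Taking the union of these: int(A) = {3}.
cl(A) = ⋂ {C closed : A ⊆ C}. Closed sets containing A: {1, 3}, {1, 2, 3}.
Intersecting these: cl(A) = {1, 3}.
∂A = cl(A) ∖ int(A) = {1, 3} ∖ {3} = {1}.


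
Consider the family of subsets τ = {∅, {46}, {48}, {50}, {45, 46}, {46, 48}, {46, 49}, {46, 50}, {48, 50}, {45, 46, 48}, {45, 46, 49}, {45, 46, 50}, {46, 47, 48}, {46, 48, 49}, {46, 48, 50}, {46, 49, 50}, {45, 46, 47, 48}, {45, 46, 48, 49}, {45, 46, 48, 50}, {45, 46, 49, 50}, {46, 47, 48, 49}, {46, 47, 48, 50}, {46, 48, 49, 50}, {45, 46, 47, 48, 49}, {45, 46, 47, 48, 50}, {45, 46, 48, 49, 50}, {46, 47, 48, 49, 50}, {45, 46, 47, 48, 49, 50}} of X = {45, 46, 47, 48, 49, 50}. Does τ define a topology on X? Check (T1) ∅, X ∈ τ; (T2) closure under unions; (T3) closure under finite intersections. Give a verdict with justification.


τ IS a topology on X.

Axiom (T1): ∅ ∈ τ? Yes; X ∈ τ? Yes.
Axiom (T2/T3): check pairwise unions and intersections of members of τ.
All pairwise intersections and unions checked — each lies in τ. Therefore τ satisfies (T1), (T2), (T3): it IS a topology on X.


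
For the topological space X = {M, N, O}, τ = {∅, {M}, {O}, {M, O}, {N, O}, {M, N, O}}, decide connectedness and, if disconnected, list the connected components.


(X, τ) is disconnected; components = [{M}, {N, O}].

Find clopen sets (U ∈ τ with X ∖ U ∈ τ):
  U = ∅, X ∖ U = {M, N, O} — both open, so U is clopen.
  U = {M}, X ∖ U = {N, O} — both open, so U is clopen.
  U = {N, O}, X ∖ U = {M} — both open, so U is clopen.
  U = {M, N, O}, X ∖ U = ∅ — both open, so U is clopen.
Nontrivial clopen(s) exist: e.g. {N, O}. So (X, τ) is disconnected.
Compute connected components by grouping points that agree on all clopens:
  component: {M}
  component: {N, O}


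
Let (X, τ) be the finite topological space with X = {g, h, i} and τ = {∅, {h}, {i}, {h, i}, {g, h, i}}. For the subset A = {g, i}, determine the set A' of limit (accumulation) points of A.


A' = {g}

For each x ∈ X, list the open sets U ∈ τ with x ∈ U, then check whether U ∩ (A ∖ {x}) ≠ ∅ for every such U.
  x = g: opens ∋ x are {g, h, i}; each meets A ∖ {g}, so x IS a limit point.
  x = h: open {h} ∋ x has {h} ∩ (A ∖ {h}) = ∅, so x is NOT a limit point.
  x = i: open {i} ∋ x has {i} ∩ (A ∖ {i}) = ∅, so x is NOT a limit point.
Collecting: A' = {g}.


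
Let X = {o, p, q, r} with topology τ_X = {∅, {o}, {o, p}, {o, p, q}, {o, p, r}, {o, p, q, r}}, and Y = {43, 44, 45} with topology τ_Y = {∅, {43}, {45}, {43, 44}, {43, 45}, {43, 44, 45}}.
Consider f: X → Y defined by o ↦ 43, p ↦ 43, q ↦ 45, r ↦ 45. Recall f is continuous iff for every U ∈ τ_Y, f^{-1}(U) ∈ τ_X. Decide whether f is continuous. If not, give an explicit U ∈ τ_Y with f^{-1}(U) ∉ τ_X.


f is NOT continuous.

Compute f^{-1}(U) for each U ∈ τ_Y:
  U = ∅: f^{-1}(U) = ∅ ∈ τ_X ✓.
  U = {43}: f^{-1}(U) = {o, p} ∈ τ_X ✓.
  U = {45}: f^{-1}(U) = {q, r} ∉ τ_X ✗.
  U = {43, 44}: f^{-1}(U) = {o, p} ∈ τ_X ✓.
  U = {43, 45}: f^{-1}(U) = {o, p, q, r} ∈ τ_X ✓.
  U = {43, 44, 45}: f^{-1}(U) = {o, p, q, r} ∈ τ_X ✓.
Found U = {45} with f^{-1}(U) = {q, r} not in τ_X. Therefore f is NOT continuous.


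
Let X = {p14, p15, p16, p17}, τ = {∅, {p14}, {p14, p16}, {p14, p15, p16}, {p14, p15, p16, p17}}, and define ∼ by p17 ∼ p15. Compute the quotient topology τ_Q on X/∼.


X/∼ = {[p14], [p15=p17], [p16]}; |τ_Q| = 4.

Equivalence classes: [p14], [p15=p17], [p16].
Quotient map π: X → X/∼ sends p14 ↦ [p14], p15 ↦ [p15=p17], p16 ↦ [p16], p17 ↦ [p15=p17].
For each subset V ⊆ X/∼, compute π^{-1}(V) ⊆ X and check whether π^{-1}(V) ∈ τ. V is open in τ_Q iff π^{-1}(V) ∈ τ.
  V = {}: π^{-1}(V) = ∅ ∈ τ ✓.
  V = {[p14]}: π^{-1}(V) = {p14} ∈ τ ✓.
  V = {[p15=p17]}: π^{-1}(V) = {p15, p17} ∉ τ ✗.
  V = {[p14], [p15=p17]}: π^{-1}(V) = {p14, p15, p17} ∉ τ ✗.
  V = {[p16]}: π^{-1}(V) = {p16} ∉ τ ✗.
  V = {[p14], [p16]}: π^{-1}(V) = {p14, p16} ∈ τ ✓.
  V = {[p15=p17], [p16]}: π^{-1}(V) = {p15, p16, p17} ∉ τ ✗.
  V = {[p14], [p15=p17], [p16]}: π^{-1}(V) = {p14, p15, p16, p17} ∈ τ ✓.
Open sets in the quotient: τ_Q = {{}, {[p14]}, {[p14], [p16]}, {[p14], [p15=p17], [p16]}} (4 elements).


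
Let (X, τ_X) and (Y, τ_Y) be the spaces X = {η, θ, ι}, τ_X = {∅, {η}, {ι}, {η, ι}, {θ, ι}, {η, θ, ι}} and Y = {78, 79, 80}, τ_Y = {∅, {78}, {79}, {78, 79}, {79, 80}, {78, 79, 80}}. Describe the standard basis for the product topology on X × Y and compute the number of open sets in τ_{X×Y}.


Basis B = {∅ × ∅, {η} × {78}, {η} × {79}, {ι} × {78}, {ι} × {79}, {η} × {78, 79}, {η, ι} × {78}, {η} × {79, 80}, {η, ι} × {79}, {θ, ι} × {78}, {θ, ι} × {79}, {ι} × {78, 79}, {ι} × {79, 80}, {η} × {78, 79, 80}, {η, θ, ι} × {78}, {η, θ, ι} × {79}, {ι} × {78, 79, 80}, {η, ι} × {78, 79}, {η, ι} × {79, 80}, {θ, ι} × {78, 79}, {θ, ι} × {79, 80}, {η, ι} × {78, 79, 80}, {η, θ, ι} × {78, 79}, {η, θ, ι} × {79, 80}, {θ, ι} × {78, 79, 80}, {η, θ, ι} × {78, 79, 80}}; |τ_{X×Y}| = 108.

Enumerate products U × V with U ∈ τ_X, V ∈ τ_Y (deduplicated):
  ∅ × ∅ = {} (∅)
  {η} × {78} = {(η,78)}
  {η} × {79} = {(η,79)}
  {ι} × {78} = {(ι,78)}
  {ι} × {79} = {(ι,79)}
  {η} × {78, 79} = {(η,78), (η,79)}
  {η, ι} × {78} = {(η,78), (ι,78)}
  {η} × {79, 80} = {(η,79), (η,80)}
  {η, ι} × {79} = {(η,79), (ι,79)}
  {θ, ι} × {78} = {(θ,78), (ι,78)}
  {θ, ι} × {79} = {(θ,79), (ι,79)}
  {ι} × {78, 79} = {(ι,78), (ι,79)}
  {ι} × {79, 80} = {(ι,79), (ι,80)}
  {η} × {78, 79, 80} = {(η,78), (η,79), (η,80)}
  {η, θ, ι} × {78} = {(η,78), (θ,78), (ι,78)}
  {η, θ, ι} × {79} = {(η,79), (θ,79), (ι,79)}
  {ι} × {78, 79, 80} = {(ι,78), (ι,79), (ι,80)}
  {η, ι} × {78, 79} = {(η,78), (η,79), (ι,78), (ι,79)}
  {η, ι} × {79, 80} = {(η,79), (η,80), (ι,79), (ι,80)}
  {θ, ι} × {78, 79} = {(θ,78), (θ,79), (ι,78), (ι,79)}
  {θ, ι} × {79, 80} = {(θ,79), (θ,80), (ι,79), (ι,80)}
  {η, ι} × {78, 79, 80} = {(η,78), (η,79), (η,80), (ι,78), (ι,79), (ι,80)}
  {η, θ, ι} × {78, 79} = {(η,78), (η,79), (θ,78), (θ,79), (ι,78), (ι,79)}
  {η, θ, ι} × {79, 80} = {(η,79), (η,80), (θ,79), (θ,80), (ι,79), (ι,80)}
  {θ, ι} × {78, 79, 80} = {(θ,78), (θ,79), (θ,80), (ι,78), (ι,79), (ι,80)}
  {η, θ, ι} × {78, 79, 80} = {(η,78), (η,79), (η,80), (θ,78), (θ,79), (θ,80), (ι,78), (ι,79), (ι,80)}
These 26 distinct sets form the basis B.
Close under arbitrary unions to get τ_{X×Y}; counting gives |τ_{X×Y}| = 108.


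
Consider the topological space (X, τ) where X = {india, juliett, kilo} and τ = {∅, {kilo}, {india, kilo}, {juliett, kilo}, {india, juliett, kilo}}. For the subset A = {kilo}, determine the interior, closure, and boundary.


int(A) = {kilo}, cl(A) = {india, juliett, kilo}, ∂A = {india, juliett}.

Closed sets in (X, τ) are complements of opens:
  closed(X, τ) = {∅, {india}, {juliett}, {india, juliett}, {india, juliett, kilo}}.
int(A) = ⋃ {U ∈ τ : U ⊆ A}. Opens contained in A: ∅, {kilo}.
Taking the union of these: int(A) = {kilo}.
cl(A) = ⋂ {C closed : A ⊆ C}. Closed sets containing A: {india, juliett, kilo}.
Intersecting these: cl(A) = {india, juliett, kilo}.
∂A = cl(A) ∖ int(A) = {india, juliett, kilo} ∖ {kilo} = {india, juliett}.


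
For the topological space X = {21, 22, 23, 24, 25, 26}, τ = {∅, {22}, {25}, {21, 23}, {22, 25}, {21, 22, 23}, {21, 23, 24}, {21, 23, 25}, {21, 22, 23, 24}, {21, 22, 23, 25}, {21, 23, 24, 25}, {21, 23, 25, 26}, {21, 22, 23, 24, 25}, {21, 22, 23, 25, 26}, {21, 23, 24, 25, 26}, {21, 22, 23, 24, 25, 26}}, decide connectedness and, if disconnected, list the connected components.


(X, τ) is disconnected; components = [{22}, {21, 23, 24, 25, 26}].

Find clopen sets (U ∈ τ with X ∖ U ∈ τ):
  U = ∅, X ∖ U = {21, 22, 23, 24, 25, 26} — both open, so U is clopen.
  U = {22}, X ∖ U = {21, 23, 24, 25, 26} — both open, so U is clopen.
  U = {21, 23, 24, 25, 26}, X ∖ U = {22} — both open, so U is clopen.
  U = {21, 22, 23, 24, 25, 26}, X ∖ U = ∅ — both open, so U is clopen.
Nontrivial clopen(s) exist: e.g. {21, 23, 24, 25, 26}. So (X, τ) is disconnected.
Compute connected components by grouping points that agree on all clopens:
  component: {22}
  component: {21, 23, 24, 25, 26}


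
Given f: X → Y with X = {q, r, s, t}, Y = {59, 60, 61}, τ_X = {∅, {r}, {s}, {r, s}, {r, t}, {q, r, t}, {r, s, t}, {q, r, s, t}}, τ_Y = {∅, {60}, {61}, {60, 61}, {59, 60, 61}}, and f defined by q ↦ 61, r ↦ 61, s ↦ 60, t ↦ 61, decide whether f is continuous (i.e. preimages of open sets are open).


f IS continuous.

Compute f^{-1}(U) for each U ∈ τ_Y:
  U = ∅: f^{-1}(U) = ∅ ∈ τ_X ✓.
  U = {60}: f^{-1}(U) = {s} ∈ τ_X ✓.
  U = {61}: f^{-1}(U) = {q, r, t} ∈ τ_X ✓.
  U = {60, 61}: f^{-1}(U) = {q, r, s, t} ∈ τ_X ✓.
  U = {59, 60, 61}: f^{-1}(U) = {q, r, s, t} ∈ τ_X ✓.
Every preimage lies in τ_X, so f IS continuous.


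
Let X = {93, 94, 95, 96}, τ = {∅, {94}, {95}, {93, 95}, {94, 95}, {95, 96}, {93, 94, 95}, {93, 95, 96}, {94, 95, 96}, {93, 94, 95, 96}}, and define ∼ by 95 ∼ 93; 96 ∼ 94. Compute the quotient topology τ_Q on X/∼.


X/∼ = {[93=95], [94=96]}; |τ_Q| = 3.

Equivalence classes: [93=95], [94=96].
Quotient map π: X → X/∼ sends 93 ↦ [93=95], 94 ↦ [94=96], 95 ↦ [93=95], 96 ↦ [94=96].
For each subset V ⊆ X/∼, compute π^{-1}(V) ⊆ X and check whether π^{-1}(V) ∈ τ. V is open in τ_Q iff π^{-1}(V) ∈ τ.
  V = {}: π^{-1}(V) = ∅ ∈ τ ✓.
  V = {[93=95]}: π^{-1}(V) = {93, 95} ∈ τ ✓.
  V = {[94=96]}: π^{-1}(V) = {94, 96} ∉ τ ✗.
  V = {[93=95], [94=96]}: π^{-1}(V) = {93, 94, 95, 96} ∈ τ ✓.
Open sets in the quotient: τ_Q = {{}, {[93=95]}, {[93=95], [94=96]}} (3 elements).


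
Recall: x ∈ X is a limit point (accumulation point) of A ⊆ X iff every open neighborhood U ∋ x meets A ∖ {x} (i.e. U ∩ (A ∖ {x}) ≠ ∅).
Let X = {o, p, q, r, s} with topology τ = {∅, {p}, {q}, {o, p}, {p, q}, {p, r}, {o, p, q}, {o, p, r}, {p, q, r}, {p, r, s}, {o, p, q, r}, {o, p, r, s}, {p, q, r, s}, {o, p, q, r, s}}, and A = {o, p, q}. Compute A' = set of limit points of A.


A' = {o, r, s}

For each x ∈ X, list the open sets U ∈ τ with x ∈ U, then check whether U ∩ (A ∖ {x}) ≠ ∅ for every such U.
  x = o: opens ∋ x are {o, p}, {o, p, q}, {o, p, r}, {o, p, q, r}, {o, p, r, s}, {o, p, q, r, s}; each meets A ∖ {o}, so x IS a limit point.
  x = p: open {p} ∋ x has {p} ∩ (A ∖ {p}) = ∅, so x is NOT a limit point.
  x = q: open {q} ∋ x has {q} ∩ (A ∖ {q}) = ∅, so x is NOT a limit point.
  x = r: opens ∋ x are {p, r}, {o, p, r}, {p, q, r}, {p, r, s}, {o, p, q, r}, {o, p, r, s}, {p, q, r, s}, {o, p, q, r, s}; each meets A ∖ {r}, so x IS a limit point.
  x = s: opens ∋ x are {p, r, s}, {o, p, r, s}, {p, q, r, s}, {o, p, q, r, s}; each meets A ∖ {s}, so x IS a limit point.
Collecting: A' = {o, r, s}.


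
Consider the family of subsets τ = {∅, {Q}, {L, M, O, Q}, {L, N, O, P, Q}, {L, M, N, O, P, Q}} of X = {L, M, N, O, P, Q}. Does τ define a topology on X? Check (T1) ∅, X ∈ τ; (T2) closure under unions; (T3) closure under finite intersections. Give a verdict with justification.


τ is NOT a topology on X.

Axiom (T1): ∅ ∈ τ? Yes; X ∈ τ? Yes.
Axiom (T2/T3): check pairwise unions and intersections of members of τ.
Counterexample for (T3): {L, M, O, Q} ∩ {L, N, O, P, Q} = {L, O, Q} ∉ τ. Therefore τ is NOT a topology.


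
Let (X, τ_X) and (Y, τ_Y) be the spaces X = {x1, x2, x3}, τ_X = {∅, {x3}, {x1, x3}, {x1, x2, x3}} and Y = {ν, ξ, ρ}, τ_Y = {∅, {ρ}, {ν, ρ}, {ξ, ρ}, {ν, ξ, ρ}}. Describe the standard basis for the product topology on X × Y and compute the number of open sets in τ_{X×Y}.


Basis B = {∅ × ∅, {x3} × {ρ}, {x1, x3} × {ρ}, {x3} × {ν, ρ}, {x3} × {ξ, ρ}, {x1, x2, x3} × {ρ}, {x3} × {ν, ξ, ρ}, {x1, x3} × {ν, ρ}, {x1, x3} × {ξ, ρ}, {x1, x3} × {ν, ξ, ρ}, {x1, x2, x3} × {ν, ρ}, {x1, x2, x3} × {ξ, ρ}, {x1, x2, x3} × {ν, ξ, ρ}}; |τ_{X×Y}| = 30.

Enumerate products U × V with U ∈ τ_X, V ∈ τ_Y (deduplicated):
  ∅ × ∅ = {} (∅)
  {x3} × {ρ} = {(x3,ρ)}
  {x1, x3} × {ρ} = {(x1,ρ), (x3,ρ)}
  {x3} × {ν, ρ} = {(x3,ν), (x3,ρ)}
  {x3} × {ξ, ρ} = {(x3,ξ), (x3,ρ)}
  {x1, x2, x3} × {ρ} = {(x1,ρ), (x2,ρ), (x3,ρ)}
  {x3} × {ν, ξ, ρ} = {(x3,ν), (x3,ξ), (x3,ρ)}
  {x1, x3} × {ν, ρ} = {(x1,ν), (x1,ρ), (x3,ν), (x3,ρ)}
  {x1, x3} × {ξ, ρ} = {(x1,ξ), (x1,ρ), (x3,ξ), (x3,ρ)}
  {x1, x3} × {ν, ξ, ρ} = {(x1,ν), (x1,ξ), (x1,ρ), (x3,ν), (x3,ξ), (x3,ρ)}
  {x1, x2, x3} × {ν, ρ} = {(x1,ν), (x1,ρ), (x2,ν), (x2,ρ), (x3,ν), (x3,ρ)}
  {x1, x2, x3} × {ξ, ρ} = {(x1,ξ), (x1,ρ), (x2,ξ), (x2,ρ), (x3,ξ), (x3,ρ)}
  {x1, x2, x3} × {ν, ξ, ρ} = {(x1,ν), (x1,ξ), (x1,ρ), (x2,ν), (x2,ξ), (x2,ρ), (x3,ν), (x3,ξ), (x3,ρ)}
These 13 distinct sets form the basis B.
Close under arbitrary unions to get τ_{X×Y}; counting gives |τ_{X×Y}| = 30.


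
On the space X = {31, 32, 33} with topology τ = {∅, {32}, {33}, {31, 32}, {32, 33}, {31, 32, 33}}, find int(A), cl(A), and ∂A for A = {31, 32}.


int(A) = {31, 32}, cl(A) = {31, 32}, ∂A = ∅.

Closed sets in (X, τ) are complements of opens:
  closed(X, τ) = {∅, {31}, {33}, {31, 32}, {31, 33}, {31, 32, 33}}.
int(A) = ⋃ {U ∈ τ : U ⊆ A}. Opens contained in A: ∅, {32}, {31, 32}.
Taking the union of these: int(A) = {31, 32}.
cl(A) = ⋂ {C closed : A ⊆ C}. Closed sets containing A: {31, 32}, {31, 32, 33}.
Intersecting these: cl(A) = {31, 32}.
∂A = cl(A) ∖ int(A) = {31, 32} ∖ {31, 32} = ∅.


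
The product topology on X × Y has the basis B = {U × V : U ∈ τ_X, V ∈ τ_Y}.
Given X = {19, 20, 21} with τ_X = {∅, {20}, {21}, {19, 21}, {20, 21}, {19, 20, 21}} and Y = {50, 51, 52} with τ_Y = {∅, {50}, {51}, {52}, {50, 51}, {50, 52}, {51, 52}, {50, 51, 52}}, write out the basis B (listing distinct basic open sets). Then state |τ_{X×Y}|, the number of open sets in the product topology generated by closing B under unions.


Basis B = {∅ × ∅, {20} × {50}, {20} × {51}, {20} × {52}, {21} × {50}, {21} × {51}, {21} × {52}, {19, 21} × {50}, {19, 21} × {51}, {19, 21} × {52}, {20} × {50, 51}, {20} × {50, 52}, {20, 21} × {50}, {20} × {51, 52}, {20, 21} × {51}, {20, 21} × {52}, {21} × {50, 51}, {21} × {50, 52}, {21} × {51, 52}, {19, 20, 21} × {50}, {19, 20, 21} × {51}, {19, 20, 21} × {52}, {20} × {50, 51, 52}, {21} × {50, 51, 52}, {19, 21} × {50, 51}, {19, 21} × {50, 52}, {19, 21} × {51, 52}, {20, 21} × {50, 51}, {20, 21} × {50, 52}, {20, 21} × {51, 52}, {19, 21} × {50, 51, 52}, {19, 20, 21} × {50, 51}, {19, 20, 21} × {50, 52}, {19, 20, 21} × {51, 52}, {20, 21} × {50, 51, 52}, {19, 20, 21} × {50, 51, 52}}; |τ_{X×Y}| = 216.

Enumerate products U × V with U ∈ τ_X, V ∈ τ_Y (deduplicated):
  ∅ × ∅ = {} (∅)
  {20} × {50} = {(20,50)}
  {20} × {51} = {(20,51)}
  {20} × {52} = {(20,52)}
  {21} × {50} = {(21,50)}
  {21} × {51} = {(21,51)}
  {21} × {52} = {(21,52)}
  {19, 21} × {50} = {(19,50), (21,50)}
  {19, 21} × {51} = {(19,51), (21,51)}
  {19, 21} × {52} = {(19,52), (21,52)}
  {20} × {50, 51} = {(20,50), (20,51)}
  {20} × {50, 52} = {(20,50), (20,52)}
  {20, 21} × {50} = {(20,50), (21,50)}
  {20} × {51, 52} = {(20,51), (20,52)}
  {20, 21} × {51} = {(20,51), (21,51)}
  {20, 21} × {52} = {(20,52), (21,52)}
  {21} × {50, 51} = {(21,50), (21,51)}
  {21} × {50, 52} = {(21,50), (21,52)}
  {21} × {51, 52} = {(21,51), (21,52)}
  {19, 20, 21} × {50} = {(19,50), (20,50), (21,50)}
  {19, 20, 21} × {51} = {(19,51), (20,51), (21,51)}
  {19, 20, 21} × {52} = {(19,52), (20,52), (21,52)}
  {20} × {50, 51, 52} = {(20,50), (20,51), (20,52)}
  {21} × {50, 51, 52} = {(21,50), (21,51), (21,52)}
  {19, 21} × {50, 51} = {(19,50), (19,51), (21,50), (21,51)}
  {19, 21} × {50, 52} = {(19,50), (19,52), (21,50), (21,52)}
  {19, 21} × {51, 52} = {(19,51), (19,52), (21,51), (21,52)}
  {20, 21} × {50, 51} = {(20,50), (20,51), (21,50), (21,51)}
  {20, 21} × {50, 52} = {(20,50), (20,52), (21,50), (21,52)}
  {20, 21} × {51, 52} = {(20,51), (20,52), (21,51), (21,52)}
  {19, 21} × {50, 51, 52} = {(19,50), (19,51), (19,52), (21,50), (21,51), (21,52)}
  {19, 20, 21} × {50, 51} = {(19,50), (19,51), (20,50), (20,51), (21,50), (21,51)}
  {19, 20, 21} × {50, 52} = {(19,50), (19,52), (20,50), (20,52), (21,50), (21,52)}
  {19, 20, 21} × {51, 52} = {(19,51), (19,52), (20,51), (20,52), (21,51), (21,52)}
  {20, 21} × {50, 51, 52} = {(20,50), (20,51), (20,52), (21,50), (21,51), (21,52)}
  {19, 20, 21} × {50, 51, 52} = {(19,50), (19,51), (19,52), (20,50), (20,51), (20,52), (21,50), (21,51), (21,52)}
These 36 distinct sets form the basis B.
Close under arbitrary unions to get τ_{X×Y}; counting gives |τ_{X×Y}| = 216.


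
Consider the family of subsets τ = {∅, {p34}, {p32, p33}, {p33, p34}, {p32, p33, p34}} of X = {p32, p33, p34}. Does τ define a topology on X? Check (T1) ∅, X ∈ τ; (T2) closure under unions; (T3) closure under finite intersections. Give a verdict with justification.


τ is NOT a topology on X.

Axiom (T1): ∅ ∈ τ? Yes; X ∈ τ? Yes.
Axiom (T2/T3): check pairwise unions and intersections of members of τ.
Counterexample for (T3): {p32, p33} ∩ {p33, p34} = {p33} ∉ τ. Therefore τ is NOT a topology.


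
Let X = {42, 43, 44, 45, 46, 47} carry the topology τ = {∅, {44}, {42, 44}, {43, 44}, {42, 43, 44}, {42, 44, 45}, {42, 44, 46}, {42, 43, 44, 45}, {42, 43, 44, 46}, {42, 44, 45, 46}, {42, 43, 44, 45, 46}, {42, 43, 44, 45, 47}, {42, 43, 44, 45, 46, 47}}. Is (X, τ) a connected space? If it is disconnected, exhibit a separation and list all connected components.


(X, τ) is connected.

Find clopen sets (U ∈ τ with X ∖ U ∈ τ):
  U = ∅, X ∖ U = {42, 43, 44, 45, 46, 47} — both open, so U is clopen.
  U = {42, 43, 44, 45, 46, 47}, X ∖ U = ∅ — both open, so U is clopen.
Only trivial clopens (∅ and X) exist, so (X, τ) is connected.
Compute connected components by grouping points that agree on all clopens:
  component: {42, 43, 44, 45, 46, 47}


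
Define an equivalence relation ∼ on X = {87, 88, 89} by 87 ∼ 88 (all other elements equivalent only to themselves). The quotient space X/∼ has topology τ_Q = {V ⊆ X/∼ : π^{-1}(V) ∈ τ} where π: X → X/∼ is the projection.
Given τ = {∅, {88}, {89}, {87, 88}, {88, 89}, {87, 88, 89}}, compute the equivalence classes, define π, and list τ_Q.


X/∼ = {[87=88], [89]}; |τ_Q| = 4.

Equivalence classes: [87=88], [89].
Quotient map π: X → X/∼ sends 87 ↦ [87=88], 88 ↦ [87=88], 89 ↦ [89].
For each subset V ⊆ X/∼, compute π^{-1}(V) ⊆ X and check whether π^{-1}(V) ∈ τ. V is open in τ_Q iff π^{-1}(V) ∈ τ.
  V = {}: π^{-1}(V) = ∅ ∈ τ ✓.
  V = {[87=88]}: π^{-1}(V) = {87, 88} ∈ τ ✓.
  V = {[89]}: π^{-1}(V) = {89} ∈ τ ✓.
  V = {[87=88], [89]}: π^{-1}(V) = {87, 88, 89} ∈ τ ✓.
Open sets in the quotient: τ_Q = {{}, {[87=88]}, {[89]}, {[87=88], [89]}} (4 elements).


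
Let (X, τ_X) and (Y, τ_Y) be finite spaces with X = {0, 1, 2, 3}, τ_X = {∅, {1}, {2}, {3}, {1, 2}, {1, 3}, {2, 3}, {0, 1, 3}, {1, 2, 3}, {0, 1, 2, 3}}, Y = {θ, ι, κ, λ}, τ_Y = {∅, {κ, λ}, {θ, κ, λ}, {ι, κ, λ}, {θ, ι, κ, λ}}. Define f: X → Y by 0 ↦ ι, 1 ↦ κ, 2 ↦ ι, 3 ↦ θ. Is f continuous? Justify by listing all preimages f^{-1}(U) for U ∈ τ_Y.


f is NOT continuous.

Compute f^{-1}(U) for each U ∈ τ_Y:
  U = ∅: f^{-1}(U) = ∅ ∈ τ_X ✓.
  U = {κ, λ}: f^{-1}(U) = {1} ∈ τ_X ✓.
  U = {θ, κ, λ}: f^{-1}(U) = {1, 3} ∈ τ_X ✓.
  U = {ι, κ, λ}: f^{-1}(U) = {0, 1, 2} ∉ τ_X ✗.
  U = {θ, ι, κ, λ}: f^{-1}(U) = {0, 1, 2, 3} ∈ τ_X ✓.
Found U = {ι, κ, λ} with f^{-1}(U) = {0, 1, 2} not in τ_X. Therefore f is NOT continuous.


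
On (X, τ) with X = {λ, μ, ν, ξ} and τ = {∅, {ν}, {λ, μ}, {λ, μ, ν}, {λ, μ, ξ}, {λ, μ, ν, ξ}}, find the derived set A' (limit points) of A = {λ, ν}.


A' = {μ, ξ}

For each x ∈ X, list the open sets U ∈ τ with x ∈ U, then check whether U ∩ (A ∖ {x}) ≠ ∅ for every such U.
  x = λ: open {λ, μ} ∋ x has {λ, μ} ∩ (A ∖ {λ}) = ∅, so x is NOT a limit point.
  x = μ: opens ∋ x are {λ, μ}, {λ, μ, ν}, {λ, μ, ξ}, {λ, μ, ν, ξ}; each meets A ∖ {μ}, so x IS a limit point.
  x = ν: open {ν} ∋ x has {ν} ∩ (A ∖ {ν}) = ∅, so x is NOT a limit point.
  x = ξ: opens ∋ x are {λ, μ, ξ}, {λ, μ, ν, ξ}; each meets A ∖ {ξ}, so x IS a limit point.
Collecting: A' = {μ, ξ}.


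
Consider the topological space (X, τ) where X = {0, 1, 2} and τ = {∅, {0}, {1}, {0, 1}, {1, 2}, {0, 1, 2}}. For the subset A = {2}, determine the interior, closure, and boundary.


int(A) = ∅, cl(A) = {2}, ∂A = {2}.

Closed sets in (X, τ) are complements of opens:
  closed(X, τ) = {∅, {0}, {2}, {0, 2}, {1, 2}, {0, 1, 2}}.
int(A) = ⋃ {U ∈ τ : U ⊆ A}. Opens contained in A: ∅.
Taking the union of these: int(A) = ∅.
cl(A) = ⋂ {C closed : A ⊆ C}. Closed sets containing A: {2}, {0, 2}, {1, 2}, {0, 1, 2}.
Intersecting these: cl(A) = {2}.
∂A = cl(A) ∖ int(A) = {2} ∖ ∅ = {2}.


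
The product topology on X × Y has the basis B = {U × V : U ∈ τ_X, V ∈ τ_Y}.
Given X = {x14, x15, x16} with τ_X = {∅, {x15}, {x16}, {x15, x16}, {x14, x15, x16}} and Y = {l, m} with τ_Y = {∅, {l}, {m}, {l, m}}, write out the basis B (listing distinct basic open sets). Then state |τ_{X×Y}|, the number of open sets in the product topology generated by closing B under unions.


Basis B = {∅ × ∅, {x15} × {l}, {x15} × {m}, {x16} × {l}, {x16} × {m}, {x15} × {l, m}, {x15, x16} × {l}, {x15, x16} × {m}, {x16} × {l, m}, {x14, x15, x16} × {l}, {x14, x15, x16} × {m}, {x15, x16} × {l, m}, {x14, x15, x16} × {l, m}}; |τ_{X×Y}| = 25.

Enumerate products U × V with U ∈ τ_X, V ∈ τ_Y (deduplicated):
  ∅ × ∅ = {} (∅)
  {x15} × {l} = {(x15,l)}
  {x15} × {m} = {(x15,m)}
  {x16} × {l} = {(x16,l)}
  {x16} × {m} = {(x16,m)}
  {x15} × {l, m} = {(x15,l), (x15,m)}
  {x15, x16} × {l} = {(x15,l), (x16,l)}
  {x15, x16} × {m} = {(x15,m), (x16,m)}
  {x16} × {l, m} = {(x16,l), (x16,m)}
  {x14, x15, x16} × {l} = {(x14,l), (x15,l), (x16,l)}
  {x14, x15, x16} × {m} = {(x14,m), (x15,m), (x16,m)}
  {x15, x16} × {l, m} = {(x15,l), (x15,m), (x16,l), (x16,m)}
  {x14, x15, x16} × {l, m} = {(x14,l), (x14,m), (x15,l), (x15,m), (x16,l), (x16,m)}
These 13 distinct sets form the basis B.
Close under arbitrary unions to get τ_{X×Y}; counting gives |τ_{X×Y}| = 25.


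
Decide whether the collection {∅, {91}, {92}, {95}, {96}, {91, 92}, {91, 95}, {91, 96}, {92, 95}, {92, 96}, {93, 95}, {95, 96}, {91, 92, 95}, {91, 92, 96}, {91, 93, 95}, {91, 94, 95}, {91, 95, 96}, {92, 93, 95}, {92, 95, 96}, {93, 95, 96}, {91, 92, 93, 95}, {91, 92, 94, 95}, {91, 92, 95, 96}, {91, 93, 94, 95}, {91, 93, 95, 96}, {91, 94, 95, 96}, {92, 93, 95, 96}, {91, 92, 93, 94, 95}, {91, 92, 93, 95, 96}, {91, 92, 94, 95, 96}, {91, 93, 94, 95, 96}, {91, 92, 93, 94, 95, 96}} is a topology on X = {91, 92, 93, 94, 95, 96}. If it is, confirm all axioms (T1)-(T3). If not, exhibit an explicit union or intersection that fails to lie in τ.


τ IS a topology on X.

Axiom (T1): ∅ ∈ τ? Yes; X ∈ τ? Yes.
Axiom (T2/T3): check pairwise unions and intersections of members of τ.
All pairwise intersections and unions checked — each lies in τ. Therefore τ satisfies (T1), (T2), (T3): it IS a topology on X.


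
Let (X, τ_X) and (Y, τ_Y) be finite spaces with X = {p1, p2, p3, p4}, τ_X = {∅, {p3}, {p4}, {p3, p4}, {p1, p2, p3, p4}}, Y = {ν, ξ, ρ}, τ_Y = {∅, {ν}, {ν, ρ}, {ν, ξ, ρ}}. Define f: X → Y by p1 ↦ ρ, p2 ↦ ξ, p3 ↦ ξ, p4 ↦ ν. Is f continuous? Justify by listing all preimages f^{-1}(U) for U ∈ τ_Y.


f is NOT continuous.

Compute f^{-1}(U) for each U ∈ τ_Y:
  U = ∅: f^{-1}(U) = ∅ ∈ τ_X ✓.
  U = {ν}: f^{-1}(U) = {p4} ∈ τ_X ✓.
  U = {ν, ρ}: f^{-1}(U) = {p1, p4} ∉ τ_X ✗.
  U = {ν, ξ, ρ}: f^{-1}(U) = {p1, p2, p3, p4} ∈ τ_X ✓.
Found U = {ν, ρ} with f^{-1}(U) = {p1, p4} not in τ_X. Therefore f is NOT continuous.


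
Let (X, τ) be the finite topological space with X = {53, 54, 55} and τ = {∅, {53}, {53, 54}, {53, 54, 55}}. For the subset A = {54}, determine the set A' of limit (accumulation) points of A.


A' = {55}

For each x ∈ X, list the open sets U ∈ τ with x ∈ U, then check whether U ∩ (A ∖ {x}) ≠ ∅ for every such U.
  x = 53: open {53} ∋ x has {53} ∩ (A ∖ {53}) = ∅, so x is NOT a limit point.
  x = 54: open {53, 54} ∋ x has {53, 54} ∩ (A ∖ {54}) = ∅, so x is NOT a limit point.
  x = 55: opens ∋ x are {53, 54, 55}; each meets A ∖ {55}, so x IS a limit point.
Collecting: A' = {55}.


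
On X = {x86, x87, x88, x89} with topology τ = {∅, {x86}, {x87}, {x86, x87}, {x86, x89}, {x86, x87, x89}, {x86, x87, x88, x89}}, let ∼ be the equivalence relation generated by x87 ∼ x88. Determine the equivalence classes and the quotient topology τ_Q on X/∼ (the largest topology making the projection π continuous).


X/∼ = {[x86], [x87=x88], [x89]}; |τ_Q| = 4.

Equivalence classes: [x86], [x87=x88], [x89].
Quotient map π: X → X/∼ sends x86 ↦ [x86], x87 ↦ [x87=x88], x88 ↦ [x87=x88], x89 ↦ [x89].
For each subset V ⊆ X/∼, compute π^{-1}(V) ⊆ X and check whether π^{-1}(V) ∈ τ. V is open in τ_Q iff π^{-1}(V) ∈ τ.
  V = {}: π^{-1}(V) = ∅ ∈ τ ✓.
  V = {[x86]}: π^{-1}(V) = {x86} ∈ τ ✓.
  V = {[x87=x88]}: π^{-1}(V) = {x87, x88} ∉ τ ✗.
  V = {[x86], [x87=x88]}: π^{-1}(V) = {x86, x87, x88} ∉ τ ✗.
  V = {[x89]}: π^{-1}(V) = {x89} ∉ τ ✗.
  V = {[x86], [x89]}: π^{-1}(V) = {x86, x89} ∈ τ ✓.
  V = {[x87=x88], [x89]}: π^{-1}(V) = {x87, x88, x89} ∉ τ ✗.
  V = {[x86], [x87=x88], [x89]}: π^{-1}(V) = {x86, x87, x88, x89} ∈ τ ✓.
Open sets in the quotient: τ_Q = {{}, {[x86]}, {[x86], [x89]}, {[x86], [x87=x88], [x89]}} (4 elements).


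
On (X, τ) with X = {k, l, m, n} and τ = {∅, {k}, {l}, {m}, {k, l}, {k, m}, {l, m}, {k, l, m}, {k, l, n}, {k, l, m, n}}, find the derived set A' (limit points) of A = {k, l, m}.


A' = {n}

For each x ∈ X, list the open sets U ∈ τ with x ∈ U, then check whether U ∩ (A ∖ {x}) ≠ ∅ for every such U.
  x = k: open {k} ∋ x has {k} ∩ (A ∖ {k}) = ∅, so x is NOT a limit point.
  x = l: open {l} ∋ x has {l} ∩ (A ∖ {l}) = ∅, so x is NOT a limit point.
  x = m: open {m} ∋ x has {m} ∩ (A ∖ {m}) = ∅, so x is NOT a limit point.
  x = n: opens ∋ x are {k, l, n}, {k, l, m, n}; each meets A ∖ {n}, so x IS a limit point.
Collecting: A' = {n}.


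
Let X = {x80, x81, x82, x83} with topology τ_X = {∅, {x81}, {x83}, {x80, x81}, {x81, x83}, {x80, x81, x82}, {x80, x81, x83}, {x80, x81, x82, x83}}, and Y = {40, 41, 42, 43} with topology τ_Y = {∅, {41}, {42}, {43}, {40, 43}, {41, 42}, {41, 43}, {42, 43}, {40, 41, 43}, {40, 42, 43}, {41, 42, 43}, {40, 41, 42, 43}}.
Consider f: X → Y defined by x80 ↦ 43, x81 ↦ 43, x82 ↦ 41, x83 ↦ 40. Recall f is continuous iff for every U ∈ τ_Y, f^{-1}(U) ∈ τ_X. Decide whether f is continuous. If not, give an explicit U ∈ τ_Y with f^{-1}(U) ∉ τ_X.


f is NOT continuous.

Compute f^{-1}(U) for each U ∈ τ_Y:
  U = ∅: f^{-1}(U) = ∅ ∈ τ_X ✓.
  U = {41}: f^{-1}(U) = {x82} ∉ τ_X ✗.
  U = {42}: f^{-1}(U) = ∅ ∈ τ_X ✓.
  U = {43}: f^{-1}(U) = {x80, x81} ∈ τ_X ✓.
  U = {40, 43}: f^{-1}(U) = {x80, x81, x83} ∈ τ_X ✓.
  U = {41, 42}: f^{-1}(U) = {x82} ∉ τ_X ✗.
  U = {41, 43}: f^{-1}(U) = {x80, x81, x82} ∈ τ_X ✓.
  U = {42, 43}: f^{-1}(U) = {x80, x81} ∈ τ_X ✓.
  U = {40, 41, 43}: f^{-1}(U) = {x80, x81, x82, x83} ∈ τ_X ✓.
  U = {40, 42, 43}: f^{-1}(U) = {x80, x81, x83} ∈ τ_X ✓.
  U = {41, 42, 43}: f^{-1}(U) = {x80, x81, x82} ∈ τ_X ✓.
  U = {40, 41, 42, 43}: f^{-1}(U) = {x80, x81, x82, x83} ∈ τ_X ✓.
Found U = {41} with f^{-1}(U) = {x82} not in τ_X. Therefore f is NOT continuous.
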